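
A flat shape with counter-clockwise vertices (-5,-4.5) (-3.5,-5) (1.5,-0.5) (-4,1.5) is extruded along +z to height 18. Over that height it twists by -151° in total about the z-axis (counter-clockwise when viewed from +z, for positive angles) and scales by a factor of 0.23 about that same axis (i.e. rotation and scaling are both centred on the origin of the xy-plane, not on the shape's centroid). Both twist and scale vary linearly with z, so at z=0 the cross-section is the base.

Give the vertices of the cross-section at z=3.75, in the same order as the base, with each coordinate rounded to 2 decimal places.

Cross-section at z=3.75: (-5.55,-1.03) (-4.70,-2.05) (0.86,-1.02) (-2.21,2.83)

t = z/height = 3.75/18 = 0.208333
s = 1 + (scale-1)·z/height = 1 + (0.23-1)·3.75/18 = 0.839583
θ = twist·z/height = -151°·3.75/18 = -31.4583° = -0.549051 rad
cos θ = 0.853020, sin θ = -0.521878 (intermediates below are computed at full precision and shown rounded to 5 d.p.)
v1: (-5,-4.5) → rotate → (-6.61355,-1.22920) → ×s → (-5.55263,-1.03201) → (-5.55,-1.03)
v2: (-3.5,-5) → rotate → (-5.59496,-2.43853) → ×s → (-4.69744,-2.04735) → (-4.70,-2.05)
v3: (1.5,-0.5) → rotate → (1.01859,-1.20933) → ×s → (0.85519,-1.01533) → (0.86,-1.02)
v4: (-4,1.5) → rotate → (-2.62926,3.36704) → ×s → (-2.20748,2.82691) → (-2.21,2.83)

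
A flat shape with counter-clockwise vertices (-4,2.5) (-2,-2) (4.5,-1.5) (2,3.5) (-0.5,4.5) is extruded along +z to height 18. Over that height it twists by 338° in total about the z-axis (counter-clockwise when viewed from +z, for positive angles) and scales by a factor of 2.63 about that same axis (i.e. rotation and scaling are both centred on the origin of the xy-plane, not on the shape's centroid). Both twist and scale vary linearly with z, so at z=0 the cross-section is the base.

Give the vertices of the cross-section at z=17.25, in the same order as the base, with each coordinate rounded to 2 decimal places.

Cross-section at z=17.25: (-4.51,11.21) (-7.16,-1.12) (7.05,-9.90) (9.42,4.23) (5.76,10.07)

t = z/height = 17.25/18 = 0.958333
s = 1 + (scale-1)·z/height = 1 + (2.63-1)·17.25/18 = 2.562083
θ = twist·z/height = 338°·17.25/18 = 323.9167° = 5.653412 rad
cos θ = 0.808161, sin θ = -0.588961 (intermediates below are computed at full precision and shown rounded to 5 d.p.)
v1: (-4,2.5) → rotate → (-1.76024,4.37625) → ×s → (-4.50989,11.21231) → (-4.51,11.21)
v2: (-2,-2) → rotate → (-2.79425,-0.43840) → ×s → (-7.15909,-1.12322) → (-7.16,-1.12)
v3: (4.5,-1.5) → rotate → (2.75328,-3.86257) → ×s → (7.05414,-9.89622) → (7.05,-9.90)
v4: (2,3.5) → rotate → (3.67769,1.65064) → ×s → (9.42254,4.22908) → (9.42,4.23)
v5: (-0.5,4.5) → rotate → (2.24625,3.93121) → ×s → (5.75507,10.07208) → (5.76,10.07)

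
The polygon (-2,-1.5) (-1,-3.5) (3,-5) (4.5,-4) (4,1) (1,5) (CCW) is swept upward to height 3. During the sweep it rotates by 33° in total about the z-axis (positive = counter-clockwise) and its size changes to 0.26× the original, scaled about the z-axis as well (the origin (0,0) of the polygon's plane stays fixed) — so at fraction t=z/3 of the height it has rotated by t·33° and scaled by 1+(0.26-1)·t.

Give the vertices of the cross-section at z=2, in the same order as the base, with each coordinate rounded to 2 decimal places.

t = z/height = 2/3 = 0.666667
s = 1 + (scale-1)·z/height = 1 + (0.26-1)·2/3 = 0.506667
θ = twist·z/height = 33°·2/3 = 22.0000° = 0.383972 rad
cos θ = 0.927184, sin θ = 0.374607 (intermediates below are computed at full precision and shown rounded to 5 d.p.)
v1: (-2,-1.5) → rotate → (-1.29246,-2.13999) → ×s → (-0.65485,-1.08426) → (-0.65,-1.08)
v2: (-1,-3.5) → rotate → (0.38394,-3.61975) → ×s → (0.19453,-1.83401) → (0.19,-1.83)
v3: (3,-5) → rotate → (4.65458,-3.51210) → ×s → (2.35832,-1.77946) → (2.36,-1.78)
v4: (4.5,-4) → rotate → (5.67075,-2.02301) → ×s → (2.87318,-1.02499) → (2.87,-1.02)
v5: (4,1) → rotate → (3.33413,2.42561) → ×s → (1.68929,1.22898) → (1.69,1.23)
v6: (1,5) → rotate → (-0.94585,5.01053) → ×s → (-0.47923,2.53867) → (-0.48,2.54)

Cross-section at z=2: (-0.65,-1.08) (0.19,-1.83) (2.36,-1.78) (2.87,-1.02) (1.69,1.23) (-0.48,2.54)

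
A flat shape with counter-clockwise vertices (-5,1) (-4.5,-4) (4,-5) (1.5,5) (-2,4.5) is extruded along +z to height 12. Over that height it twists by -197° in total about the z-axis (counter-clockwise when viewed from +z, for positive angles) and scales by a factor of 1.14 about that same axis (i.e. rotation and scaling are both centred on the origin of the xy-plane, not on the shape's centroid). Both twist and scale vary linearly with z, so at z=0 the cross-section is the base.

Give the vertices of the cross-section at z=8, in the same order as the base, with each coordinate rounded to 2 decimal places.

Cross-section at z=8: (4.43,3.38) (-0.03,6.58) (-6.99,0.33) (3.02,-4.84) (5.14,-1.61)

t = z/height = 8/12 = 0.666667
s = 1 + (scale-1)·z/height = 1 + (1.14-1)·8/12 = 1.093333
θ = twist·z/height = -197°·8/12 = -131.3333° = -2.292199 rad
cos θ = -0.660439, sin θ = -0.750880 (intermediates below are computed at full precision and shown rounded to 5 d.p.)
v1: (-5,1) → rotate → (4.05307,3.09396) → ×s → (4.43136,3.38273) → (4.43,3.38)
v2: (-4.5,-4) → rotate → (-0.03155,6.02071) → ×s → (-0.03449,6.58265) → (-0.03,6.58)
v3: (4,-5) → rotate → (-6.39615,0.29867) → ×s → (-6.99313,0.32655) → (-6.99,0.33)
v4: (1.5,5) → rotate → (2.76374,-4.42851) → ×s → (3.02169,-4.84184) → (3.02,-4.84)
v5: (-2,4.5) → rotate → (4.69984,-1.47021) → ×s → (5.13849,-1.60743) → (5.14,-1.61)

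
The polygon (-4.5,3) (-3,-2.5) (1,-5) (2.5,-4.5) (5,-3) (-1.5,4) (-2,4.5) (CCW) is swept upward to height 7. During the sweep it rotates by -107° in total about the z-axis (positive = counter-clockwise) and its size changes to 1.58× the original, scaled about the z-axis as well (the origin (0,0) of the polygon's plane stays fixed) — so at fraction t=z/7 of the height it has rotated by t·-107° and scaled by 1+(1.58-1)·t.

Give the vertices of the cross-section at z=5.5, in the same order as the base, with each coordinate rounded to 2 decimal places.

t = z/height = 5.5/7 = 0.785714
s = 1 + (scale-1)·z/height = 1 + (1.58-1)·5.5/7 = 1.455714
θ = twist·z/height = -107°·5.5/7 = -84.0714° = -1.467323 rad
cos θ = 0.103289, sin θ = -0.994651 (intermediates below are computed at full precision and shown rounded to 5 d.p.)
v1: (-4.5,3) → rotate → (2.51916,4.78580) → ×s → (3.66717,6.96675) → (3.67,6.97)
v2: (-3,-2.5) → rotate → (-2.79649,2.72573) → ×s → (-4.07090,3.96789) → (-4.07,3.97)
v3: (1,-5) → rotate → (-4.86997,-1.51109) → ×s → (-7.08928,-2.19972) → (-7.09,-2.20)
v4: (2.5,-4.5) → rotate → (-4.21771,-2.95143) → ×s → (-6.13978,-4.29643) → (-6.14,-4.30)
v5: (5,-3) → rotate → (-2.46751,-5.28312) → ×s → (-3.59199,-7.69072) → (-3.59,-7.69)
v6: (-1.5,4) → rotate → (3.82367,1.90513) → ×s → (5.56618,2.77333) → (5.57,2.77)
v7: (-2,4.5) → rotate → (4.26935,2.45410) → ×s → (6.21496,3.57247) → (6.21,3.57)

Cross-section at z=5.5: (3.67,6.97) (-4.07,3.97) (-7.09,-2.20) (-6.14,-4.30) (-3.59,-7.69) (5.57,2.77) (6.21,3.57)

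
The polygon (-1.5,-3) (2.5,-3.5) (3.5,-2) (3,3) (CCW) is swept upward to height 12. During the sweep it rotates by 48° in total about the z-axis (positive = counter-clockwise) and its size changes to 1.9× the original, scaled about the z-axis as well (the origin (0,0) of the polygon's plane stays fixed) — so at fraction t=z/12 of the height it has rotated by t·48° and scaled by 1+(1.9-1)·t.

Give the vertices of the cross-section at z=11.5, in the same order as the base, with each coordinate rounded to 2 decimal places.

Cross-section at z=11.5: (2.08,-5.89) (7.92,-1.18) (7.21,2.10) (-0.14,7.90)

t = z/height = 11.5/12 = 0.958333
s = 1 + (scale-1)·z/height = 1 + (1.9-1)·11.5/12 = 1.862500
θ = twist·z/height = 48°·11.5/12 = 46.0000° = 0.802851 rad
cos θ = 0.694658, sin θ = 0.719340 (intermediates below are computed at full precision and shown rounded to 5 d.p.)
v1: (-1.5,-3) → rotate → (1.11603,-3.16298) → ×s → (2.07861,-5.89106) → (2.08,-5.89)
v2: (2.5,-3.5) → rotate → (4.25434,-0.63295) → ×s → (7.92370,-1.17888) → (7.92,-1.18)
v3: (3.5,-2) → rotate → (3.86998,1.12837) → ×s → (7.20785,2.10159) → (7.21,2.10)
v4: (3,3) → rotate → (-0.07404,4.24199) → ×s → (-0.13791,7.90071) → (-0.14,7.90)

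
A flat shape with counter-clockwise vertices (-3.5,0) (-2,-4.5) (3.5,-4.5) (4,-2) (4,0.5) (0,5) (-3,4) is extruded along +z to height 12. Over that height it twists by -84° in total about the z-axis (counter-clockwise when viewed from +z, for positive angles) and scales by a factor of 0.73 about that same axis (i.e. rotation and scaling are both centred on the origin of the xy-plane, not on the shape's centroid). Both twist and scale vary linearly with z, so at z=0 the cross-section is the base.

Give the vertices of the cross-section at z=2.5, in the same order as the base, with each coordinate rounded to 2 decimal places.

t = z/height = 2.5/12 = 0.208333
s = 1 + (scale-1)·z/height = 1 + (0.73-1)·2.5/12 = 0.943750
θ = twist·z/height = -84°·2.5/12 = -17.5000° = -0.305433 rad
cos θ = 0.953717, sin θ = -0.300706 (intermediates below are computed at full precision and shown rounded to 5 d.p.)
v1: (-3.5,0) → rotate → (-3.33801,1.05247) → ×s → (-3.15025,0.99327) → (-3.15,0.99)
v2: (-2,-4.5) → rotate → (-3.26061,-3.69031) → ×s → (-3.07720,-3.48273) → (-3.08,-3.48)
v3: (3.5,-4.5) → rotate → (1.98483,-5.34420) → ×s → (1.87319,-5.04359) → (1.87,-5.04)
v4: (4,-2) → rotate → (3.21346,-3.11026) → ×s → (3.03270,-2.93531) → (3.03,-2.94)
v5: (4,0.5) → rotate → (3.96522,-0.72596) → ×s → (3.74218,-0.68513) → (3.74,-0.69)
v6: (0,5) → rotate → (1.50353,4.76858) → ×s → (1.41896,4.50035) → (1.42,4.50)
v7: (-3,4) → rotate → (-1.65833,4.71699) → ×s → (-1.56505,4.45165) → (-1.57,4.45)

Cross-section at z=2.5: (-3.15,0.99) (-3.08,-3.48) (1.87,-5.04) (3.03,-2.94) (3.74,-0.69) (1.42,4.50) (-1.57,4.45)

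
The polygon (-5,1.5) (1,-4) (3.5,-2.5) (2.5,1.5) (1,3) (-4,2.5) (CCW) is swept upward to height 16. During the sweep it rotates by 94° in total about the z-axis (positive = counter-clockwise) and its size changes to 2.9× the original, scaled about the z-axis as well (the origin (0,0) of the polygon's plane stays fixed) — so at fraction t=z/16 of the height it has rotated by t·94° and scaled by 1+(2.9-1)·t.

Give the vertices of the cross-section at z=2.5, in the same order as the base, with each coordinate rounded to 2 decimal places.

Cross-section at z=2.5: (-6.77,0.24) (2.57,-4.69) (5.21,-1.99) (2.64,2.70) (0.27,4.09) (-5.84,1.82)

t = z/height = 2.5/16 = 0.15625
s = 1 + (scale-1)·z/height = 1 + (2.9-1)·2.5/16 = 1.296875
θ = twist·z/height = 94°·2.5/16 = 14.6875° = 0.256345 rad
cos θ = 0.967323, sin θ = 0.253547 (intermediates below are computed at full precision and shown rounded to 5 d.p.)
v1: (-5,1.5) → rotate → (-5.21694,0.18325) → ×s → (-6.76571,0.23765) → (-6.77,0.24)
v2: (1,-4) → rotate → (1.98151,-3.61575) → ×s → (2.56977,-4.68917) → (2.57,-4.69)
v3: (3.5,-2.5) → rotate → (4.01950,-1.53089) → ×s → (5.21279,-1.98538) → (5.21,-1.99)
v4: (2.5,1.5) → rotate → (2.03799,2.08485) → ×s → (2.64301,2.70379) → (2.64,2.70)
v5: (1,3) → rotate → (0.20668,3.15552) → ×s → (0.26804,4.09231) → (0.27,4.09)
v6: (-4,2.5) → rotate → (-4.50316,1.40412) → ×s → (-5.84004,1.82097) → (-5.84,1.82)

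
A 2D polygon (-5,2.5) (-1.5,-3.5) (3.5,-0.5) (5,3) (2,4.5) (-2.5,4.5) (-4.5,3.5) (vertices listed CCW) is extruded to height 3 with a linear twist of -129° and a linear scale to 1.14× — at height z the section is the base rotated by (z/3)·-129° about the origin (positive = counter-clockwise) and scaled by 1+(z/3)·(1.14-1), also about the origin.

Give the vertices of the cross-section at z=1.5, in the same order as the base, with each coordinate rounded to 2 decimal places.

Cross-section at z=1.5: (0.11,5.98) (-4.07,-0.16) (1.13,-3.61) (5.20,-3.45) (5.27,0.14) (3.19,4.49) (1.31,5.96)

t = z/height = 1.5/3 = 0.5
s = 1 + (scale-1)·z/height = 1 + (1.14-1)·1.5/3 = 1.070000
θ = twist·z/height = -129°·1.5/3 = -64.5000° = -1.125737 rad
cos θ = 0.430511, sin θ = -0.902585 (intermediates below are computed at full precision and shown rounded to 5 d.p.)
v1: (-5,2.5) → rotate → (0.10391,5.58920) → ×s → (0.11118,5.98045) → (0.11,5.98)
v2: (-1.5,-3.5) → rotate → (-3.80482,-0.15291) → ×s → (-4.07115,-0.16361) → (-4.07,-0.16)
v3: (3.5,-0.5) → rotate → (1.05550,-3.37430) → ×s → (1.12938,-3.61051) → (1.13,-3.61)
v4: (5,3) → rotate → (4.86031,-3.22139) → ×s → (5.20053,-3.44689) → (5.20,-3.45)
v5: (2,4.5) → rotate → (4.92266,0.13213) → ×s → (5.26724,0.14138) → (5.27,0.14)
v6: (-2.5,4.5) → rotate → (2.98536,4.19376) → ×s → (3.19433,4.48733) → (3.19,4.49)
v7: (-4.5,3.5) → rotate → (1.22175,5.56842) → ×s → (1.30727,5.95821) → (1.31,5.96)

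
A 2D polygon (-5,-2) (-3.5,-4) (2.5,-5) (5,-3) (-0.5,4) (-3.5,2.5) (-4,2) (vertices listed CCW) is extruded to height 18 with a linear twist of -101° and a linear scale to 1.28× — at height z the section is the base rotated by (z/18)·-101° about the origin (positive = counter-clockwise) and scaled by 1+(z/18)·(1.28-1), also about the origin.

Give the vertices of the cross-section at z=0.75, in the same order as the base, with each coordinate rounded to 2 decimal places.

t = z/height = 0.75/18 = 0.0416667
s = 1 + (scale-1)·z/height = 1 + (1.28-1)·0.75/18 = 1.011667
θ = twist·z/height = -101°·0.75/18 = -4.2083° = -0.073449 rad
cos θ = 0.997304, sin θ = -0.073383 (intermediates below are computed at full precision and shown rounded to 5 d.p.)
v1: (-5,-2) → rotate → (-5.13329,-1.62769) → ×s → (-5.19317,-1.64668) → (-5.19,-1.65)
v2: (-3.5,-4) → rotate → (-3.78410,-3.73237) → ×s → (-3.82824,-3.77592) → (-3.83,-3.78)
v3: (2.5,-5) → rotate → (2.12634,-5.16998) → ×s → (2.15115,-5.23029) → (2.15,-5.23)
v4: (5,-3) → rotate → (4.76637,-3.35883) → ×s → (4.82198,-3.39801) → (4.82,-3.40)
v5: (-0.5,4) → rotate → (-0.20512,4.02591) → ×s → (-0.20751,4.07288) → (-0.21,4.07)
v6: (-3.5,2.5) → rotate → (-3.30711,2.75010) → ×s → (-3.34569,2.78219) → (-3.35,2.78)
v7: (-4,2) → rotate → (-3.84245,2.28814) → ×s → (-3.88728,2.31484) → (-3.89,2.31)

Cross-section at z=0.75: (-5.19,-1.65) (-3.83,-3.78) (2.15,-5.23) (4.82,-3.40) (-0.21,4.07) (-3.35,2.78) (-3.89,2.31)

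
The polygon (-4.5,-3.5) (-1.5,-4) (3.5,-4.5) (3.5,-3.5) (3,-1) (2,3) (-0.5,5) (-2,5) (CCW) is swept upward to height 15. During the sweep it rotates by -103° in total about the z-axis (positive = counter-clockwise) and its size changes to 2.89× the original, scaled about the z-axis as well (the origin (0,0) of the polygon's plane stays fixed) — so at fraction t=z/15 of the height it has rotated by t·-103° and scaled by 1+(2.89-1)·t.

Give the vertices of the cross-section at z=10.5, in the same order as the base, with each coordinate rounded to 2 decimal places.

Cross-section at z=10.5: (-10.95,7.45) (-9.91,0.46) (-7.45,-10.95) (-5.24,-10.24) (-0.07,-7.35) (8.06,-2.28) (10.70,4.68) (9.62,7.99)

t = z/height = 10.5/15 = 0.7
s = 1 + (scale-1)·z/height = 1 + (2.89-1)·10.5/15 = 2.323000
θ = twist·z/height = -103°·10.5/15 = -72.1000° = -1.258382 rad
cos θ = 0.307357, sin θ = -0.951594 (intermediates below are computed at full precision and shown rounded to 5 d.p.)
v1: (-4.5,-3.5) → rotate → (-4.71369,3.20643) → ×s → (-10.94989,7.44853) → (-10.95,7.45)
v2: (-1.5,-4) → rotate → (-4.26741,0.19797) → ×s → (-9.91320,0.45987) → (-9.91,0.46)
v3: (3.5,-4.5) → rotate → (-3.20643,-4.71369) → ×s → (-7.44853,-10.94989) → (-7.45,-10.95)
v4: (3.5,-3.5) → rotate → (-2.25483,-4.40633) → ×s → (-5.23798,-10.23590) → (-5.24,-10.24)
v5: (3,-1) → rotate → (-0.02952,-3.16214) → ×s → (-0.06859,-7.34565) → (-0.07,-7.35)
v6: (2,3) → rotate → (3.46950,-0.98112) → ×s → (8.05964,-2.27914) → (8.06,-2.28)
v7: (-0.5,5) → rotate → (4.60429,2.01258) → ×s → (10.69577,4.67522) → (10.70,4.68)
v8: (-2,5) → rotate → (4.14326,3.43997) → ×s → (9.62479,7.99105) → (9.62,7.99)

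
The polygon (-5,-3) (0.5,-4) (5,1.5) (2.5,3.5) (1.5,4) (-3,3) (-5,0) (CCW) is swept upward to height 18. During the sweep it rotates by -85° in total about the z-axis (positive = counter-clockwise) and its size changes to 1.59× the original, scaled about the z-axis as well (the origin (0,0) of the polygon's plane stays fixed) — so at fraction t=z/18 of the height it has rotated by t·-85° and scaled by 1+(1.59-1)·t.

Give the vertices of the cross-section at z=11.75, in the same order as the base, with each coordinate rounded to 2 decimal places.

t = z/height = 11.75/18 = 0.652778
s = 1 + (scale-1)·z/height = 1 + (1.59-1)·11.75/18 = 1.385139
θ = twist·z/height = -85°·11.75/18 = -55.4861° = -0.968415 rad
cos θ = 0.566606, sin θ = -0.823989 (intermediates below are computed at full precision and shown rounded to 5 d.p.)
v1: (-5,-3) → rotate → (-5.30500,2.42013) → ×s → (-7.34816,3.35221) → (-7.35,3.35)
v2: (0.5,-4) → rotate → (-3.01265,-2.67842) → ×s → (-4.17294,-3.70998) → (-4.17,-3.71)
v3: (5,1.5) → rotate → (4.06901,-3.27004) → ×s → (5.63615,-4.52945) → (5.64,-4.53)
v4: (2.5,3.5) → rotate → (4.30048,-0.07685) → ×s → (5.95676,-0.10645) → (5.96,-0.11)
v5: (1.5,4) → rotate → (4.14586,1.03044) → ×s → (5.74260,1.42730) → (5.74,1.43)
v6: (-3,3) → rotate → (0.77215,4.17178) → ×s → (1.06953,5.77850) → (1.07,5.78)
v7: (-5,0) → rotate → (-2.83303,4.11994) → ×s → (-3.92414,5.70670) → (-3.92,5.71)

Cross-section at z=11.75: (-7.35,3.35) (-4.17,-3.71) (5.64,-4.53) (5.96,-0.11) (5.74,1.43) (1.07,5.78) (-3.92,5.71)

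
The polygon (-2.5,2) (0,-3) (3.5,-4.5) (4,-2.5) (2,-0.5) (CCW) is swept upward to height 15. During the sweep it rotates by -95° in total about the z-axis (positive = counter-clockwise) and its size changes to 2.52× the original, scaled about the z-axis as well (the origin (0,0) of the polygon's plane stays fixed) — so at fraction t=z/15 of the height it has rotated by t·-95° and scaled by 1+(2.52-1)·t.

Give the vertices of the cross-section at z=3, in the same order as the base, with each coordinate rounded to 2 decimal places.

t = z/height = 3/15 = 0.2
s = 1 + (scale-1)·z/height = 1 + (2.52-1)·3/15 = 1.304000
θ = twist·z/height = -95°·3/15 = -19.0000° = -0.331613 rad
cos θ = 0.945519, sin θ = -0.325568 (intermediates below are computed at full precision and shown rounded to 5 d.p.)
v1: (-2.5,2) → rotate → (-1.71266,2.70496) → ×s → (-2.23331,3.52726) → (-2.23,3.53)
v2: (0,-3) → rotate → (-0.97670,-2.83656) → ×s → (-1.27362,-3.69887) → (-1.27,-3.70)
v3: (3.5,-4.5) → rotate → (1.84426,-5.39432) → ×s → (2.40491,-7.03420) → (2.40,-7.03)
v4: (4,-2.5) → rotate → (2.96815,-3.66607) → ×s → (3.87047,-4.78055) → (3.87,-4.78)
v5: (2,-0.5) → rotate → (1.72825,-1.12390) → ×s → (2.25364,-1.46556) → (2.25,-1.47)

Cross-section at z=3: (-2.23,3.53) (-1.27,-3.70) (2.40,-7.03) (3.87,-4.78) (2.25,-1.47)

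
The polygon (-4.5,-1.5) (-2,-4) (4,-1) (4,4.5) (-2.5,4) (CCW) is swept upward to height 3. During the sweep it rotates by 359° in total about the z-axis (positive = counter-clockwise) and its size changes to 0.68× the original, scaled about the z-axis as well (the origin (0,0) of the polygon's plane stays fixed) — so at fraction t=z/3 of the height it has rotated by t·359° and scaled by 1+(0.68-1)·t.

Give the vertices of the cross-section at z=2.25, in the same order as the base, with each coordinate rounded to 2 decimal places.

t = z/height = 2.25/3 = 0.75
s = 1 + (scale-1)·z/height = 1 + (0.68-1)·2.25/3 = 0.760000
θ = twist·z/height = 359°·2.25/3 = 269.2500° = 4.699299 rad
cos θ = -0.013090, sin θ = -0.999914 (intermediates below are computed at full precision and shown rounded to 5 d.p.)
v1: (-4.5,-1.5) → rotate → (-1.44097,4.51925) → ×s → (-1.09514,3.43463) → (-1.10,3.43)
v2: (-2,-4) → rotate → (-3.97348,2.05219) → ×s → (-3.01984,1.55966) → (-3.02,1.56)
v3: (4,-1) → rotate → (-1.05227,-3.98657) → ×s → (-0.79973,-3.02979) → (-0.80,-3.03)
v4: (4,4.5) → rotate → (4.44726,-4.05856) → ×s → (3.37991,-3.08451) → (3.38,-3.08)
v5: (-2.5,4) → rotate → (4.03238,2.44743) → ×s → (3.06461,1.86004) → (3.06,1.86)

Cross-section at z=2.25: (-1.10,3.43) (-3.02,1.56) (-0.80,-3.03) (3.38,-3.08) (3.06,1.86)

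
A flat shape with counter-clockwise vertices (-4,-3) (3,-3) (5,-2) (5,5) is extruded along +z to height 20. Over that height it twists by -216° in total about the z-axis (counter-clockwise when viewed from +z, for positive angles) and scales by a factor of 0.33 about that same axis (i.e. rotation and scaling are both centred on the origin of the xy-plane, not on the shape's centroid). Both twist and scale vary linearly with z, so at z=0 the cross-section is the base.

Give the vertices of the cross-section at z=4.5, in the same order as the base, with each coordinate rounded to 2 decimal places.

t = z/height = 4.5/20 = 0.225
s = 1 + (scale-1)·z/height = 1 + (0.33-1)·4.5/20 = 0.849250
θ = twist·z/height = -216°·4.5/20 = -48.6000° = -0.848230 rad
cos θ = 0.661312, sin θ = -0.750111 (intermediates below are computed at full precision and shown rounded to 5 d.p.)
v1: (-4,-3) → rotate → (-4.89558,1.01651) → ×s → (-4.15757,0.86327) → (-4.16,0.86)
v2: (3,-3) → rotate → (-0.26640,-4.23427) → ×s → (-0.22624,-3.59595) → (-0.23,-3.60)
v3: (5,-2) → rotate → (1.80634,-5.07318) → ×s → (1.53403,-4.30840) → (1.53,-4.31)
v4: (5,5) → rotate → (7.05711,-0.44400) → ×s → (5.99325,-0.37706) → (5.99,-0.38)

Cross-section at z=4.5: (-4.16,0.86) (-0.23,-3.60) (1.53,-4.31) (5.99,-0.38)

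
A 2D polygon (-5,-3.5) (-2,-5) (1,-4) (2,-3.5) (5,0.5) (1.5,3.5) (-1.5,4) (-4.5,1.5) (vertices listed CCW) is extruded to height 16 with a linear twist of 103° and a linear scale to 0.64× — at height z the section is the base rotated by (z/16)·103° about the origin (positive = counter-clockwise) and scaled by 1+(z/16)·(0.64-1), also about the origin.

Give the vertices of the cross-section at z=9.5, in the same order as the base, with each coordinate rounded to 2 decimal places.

Cross-section at z=9.5: (0.51,-4.77) (2.68,-3.27) (3.13,-0.83) (3.17,0.05) (1.55,3.63) (-1.84,2.36) (-3.32,0.48) (-2.74,-2.53)

t = z/height = 9.5/16 = 0.59375
s = 1 + (scale-1)·z/height = 1 + (0.64-1)·9.5/16 = 0.786250
θ = twist·z/height = 103°·9.5/16 = 61.1563° = 1.067378 rad
cos θ = 0.482423, sin θ = 0.875939 (intermediates below are computed at full precision and shown rounded to 5 d.p.)
v1: (-5,-3.5) → rotate → (0.65367,-6.06817) → ×s → (0.51395,-4.77110) → (0.51,-4.77)
v2: (-2,-5) → rotate → (3.41485,-4.16399) → ×s → (2.68492,-3.27394) → (2.68,-3.27)
v3: (1,-4) → rotate → (3.98618,-1.05375) → ×s → (3.13413,-0.82851) → (3.13,-0.83)
v4: (2,-3.5) → rotate → (4.03063,0.06340) → ×s → (3.16908,0.04985) → (3.17,0.05)
v5: (5,0.5) → rotate → (1.97414,4.62090) → ×s → (1.55217,3.63319) → (1.55,3.63)
v6: (1.5,3.5) → rotate → (-2.34215,3.00239) → ×s → (-1.84152,2.36063) → (-1.84,2.36)
v7: (-1.5,4) → rotate → (-4.22739,0.61578) → ×s → (-3.32378,0.48416) → (-3.32,0.48)
v8: (-4.5,1.5) → rotate → (-3.48481,-3.21809) → ×s → (-2.73993,-2.53022) → (-2.74,-2.53)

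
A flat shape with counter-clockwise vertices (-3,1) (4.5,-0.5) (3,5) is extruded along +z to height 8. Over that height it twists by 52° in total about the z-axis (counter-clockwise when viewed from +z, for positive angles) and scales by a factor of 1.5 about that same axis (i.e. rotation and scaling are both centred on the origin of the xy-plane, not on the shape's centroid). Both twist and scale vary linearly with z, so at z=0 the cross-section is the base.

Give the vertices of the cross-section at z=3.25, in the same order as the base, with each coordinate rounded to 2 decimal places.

Cross-section at z=3.25: (-3.80,-0.18) (5.27,1.39) (1.20,6.91)

t = z/height = 3.25/8 = 0.40625
s = 1 + (scale-1)·z/height = 1 + (1.5-1)·3.25/8 = 1.203125
θ = twist·z/height = 52°·3.25/8 = 21.1250° = 0.368701 rad
cos θ = 0.932796, sin θ = 0.360404 (intermediates below are computed at full precision and shown rounded to 5 d.p.)
v1: (-3,1) → rotate → (-3.15879,-0.14842) → ×s → (-3.80042,-0.17856) → (-3.80,-0.18)
v2: (4.5,-0.5) → rotate → (4.37779,1.15542) → ×s → (5.26702,1.39011) → (5.27,1.39)
v3: (3,5) → rotate → (0.99637,5.74519) → ×s → (1.19876,6.91219) → (1.20,6.91)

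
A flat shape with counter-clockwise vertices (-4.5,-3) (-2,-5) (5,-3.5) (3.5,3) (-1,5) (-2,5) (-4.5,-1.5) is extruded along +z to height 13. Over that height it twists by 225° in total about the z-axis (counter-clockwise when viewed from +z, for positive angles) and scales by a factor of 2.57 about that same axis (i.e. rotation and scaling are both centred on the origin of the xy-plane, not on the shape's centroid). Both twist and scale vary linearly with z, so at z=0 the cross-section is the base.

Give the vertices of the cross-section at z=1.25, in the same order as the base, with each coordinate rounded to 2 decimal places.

Cross-section at z=1.25: (-3.54,-5.12) (-0.02,-6.20) (6.83,-1.62) (2.47,4.69) (-3.19,4.93) (-4.26,4.50) (-4.18,-3.51)

t = z/height = 1.25/13 = 0.0961538
s = 1 + (scale-1)·z/height = 1 + (2.57-1)·1.25/13 = 1.150962
θ = twist·z/height = 225°·1.25/13 = 21.6346° = 0.377595 rad
cos θ = 0.929554, sin θ = 0.368686 (intermediates below are computed at full precision and shown rounded to 5 d.p.)
v1: (-4.5,-3) → rotate → (-3.07693,-4.44775) → ×s → (-3.54143,-5.11919) → (-3.54,-5.12)
v2: (-2,-5) → rotate → (-0.01568,-5.38514) → ×s → (-0.01804,-6.19809) → (-0.02,-6.20)
v3: (5,-3.5) → rotate → (5.93817,-1.41001) → ×s → (6.83461,-1.62286) → (6.83,-1.62)
v4: (3.5,3) → rotate → (2.14738,4.07906) → ×s → (2.47155,4.69485) → (2.47,4.69)
v5: (-1,5) → rotate → (-2.77298,4.27908) → ×s → (-3.19160,4.92506) → (-3.19,4.93)
v6: (-2,5) → rotate → (-3.70254,3.91040) → ×s → (-4.26148,4.50072) → (-4.26,4.50)
v7: (-4.5,-1.5) → rotate → (-3.62996,-3.05342) → ×s → (-4.17795,-3.51437) → (-4.18,-3.51)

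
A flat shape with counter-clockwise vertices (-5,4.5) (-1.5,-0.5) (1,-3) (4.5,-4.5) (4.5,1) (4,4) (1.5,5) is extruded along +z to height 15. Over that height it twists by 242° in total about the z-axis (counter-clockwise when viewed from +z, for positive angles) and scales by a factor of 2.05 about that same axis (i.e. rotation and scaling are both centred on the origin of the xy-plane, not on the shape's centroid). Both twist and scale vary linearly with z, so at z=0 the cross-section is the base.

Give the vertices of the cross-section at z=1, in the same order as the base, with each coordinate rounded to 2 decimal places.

Cross-section at z=1: (-6.48,3.14) (-1.39,-0.96) (1.92,-2.79) (5.96,-3.29) (4.33,2.37) (2.92,5.30) (0.06,5.59)

t = z/height = 1/15 = 0.0666667
s = 1 + (scale-1)·z/height = 1 + (2.05-1)·1/15 = 1.070000
θ = twist·z/height = 242°·1/15 = 16.1333° = 0.281580 rad
cos θ = 0.960618, sin θ = 0.277874 (intermediates below are computed at full precision and shown rounded to 5 d.p.)
v1: (-5,4.5) → rotate → (-6.05352,2.93341) → ×s → (-6.47727,3.13875) → (-6.48,3.14)
v2: (-1.5,-0.5) → rotate → (-1.30199,-0.89712) → ×s → (-1.39313,-0.95992) → (-1.39,-0.96)
v3: (1,-3) → rotate → (1.79424,-2.60398) → ×s → (1.91984,-2.78626) → (1.92,-2.79)
v4: (4.5,-4.5) → rotate → (5.57321,-3.07235) → ×s → (5.96334,-3.28741) → (5.96,-3.29)
v5: (4.5,1) → rotate → (4.04491,2.21105) → ×s → (4.32805,2.36582) → (4.33,2.37)
v6: (4,4) → rotate → (2.73098,4.95396) → ×s → (2.92214,5.30074) → (2.92,5.30)
v7: (1.5,5) → rotate → (0.05156,5.21990) → ×s → (0.05517,5.58529) → (0.06,5.59)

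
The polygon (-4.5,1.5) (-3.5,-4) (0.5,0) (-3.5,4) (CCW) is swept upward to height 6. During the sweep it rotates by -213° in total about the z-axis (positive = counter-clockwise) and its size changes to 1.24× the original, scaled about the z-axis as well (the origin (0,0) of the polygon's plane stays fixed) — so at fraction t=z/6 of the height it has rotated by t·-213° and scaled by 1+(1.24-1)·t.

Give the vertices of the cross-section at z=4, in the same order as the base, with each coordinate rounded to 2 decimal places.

t = z/height = 4/6 = 0.666667
s = 1 + (scale-1)·z/height = 1 + (1.24-1)·4/6 = 1.160000
θ = twist·z/height = -213°·4/6 = -142.0000° = -2.478368 rad
cos θ = -0.788011, sin θ = -0.615661 (intermediates below are computed at full precision and shown rounded to 5 d.p.)
v1: (-4.5,1.5) → rotate → (4.46954,1.58846) → ×s → (5.18467,1.84261) → (5.18,1.84)
v2: (-3.5,-4) → rotate → (0.29539,5.30686) → ×s → (0.34265,6.15596) → (0.34,6.16)
v3: (0.5,0) → rotate → (-0.39401,-0.30783) → ×s → (-0.45705,-0.35708) → (-0.46,-0.36)
v4: (-3.5,4) → rotate → (5.22068,-0.99723) → ×s → (6.05599,-1.15678) → (6.06,-1.16)

Cross-section at z=4: (5.18,1.84) (0.34,6.16) (-0.46,-0.36) (6.06,-1.16)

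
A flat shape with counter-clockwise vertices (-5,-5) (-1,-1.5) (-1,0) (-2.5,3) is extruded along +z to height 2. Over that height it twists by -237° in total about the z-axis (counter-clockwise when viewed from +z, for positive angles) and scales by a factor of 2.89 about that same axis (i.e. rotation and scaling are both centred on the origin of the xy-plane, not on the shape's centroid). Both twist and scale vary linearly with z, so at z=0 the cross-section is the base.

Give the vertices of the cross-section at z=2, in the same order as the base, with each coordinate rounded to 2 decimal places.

t = z/height = 2/2 = 1
s = 1 + (scale-1)·z/height = 1 + (2.89-1)·2/2 = 2.890000
θ = twist·z/height = -237°·2/2 = -237.0000° = -4.136430 rad
cos θ = -0.544639, sin θ = 0.838671 (intermediates below are computed at full precision and shown rounded to 5 d.p.)
v1: (-5,-5) → rotate → (6.91655,-1.47016) → ×s → (19.98882,-4.24876) → (19.99,-4.25)
v2: (-1,-1.5) → rotate → (1.80264,-0.02171) → ×s → (5.20964,-0.06275) → (5.21,-0.06)
v3: (-1,0) → rotate → (0.54464,-0.83867) → ×s → (1.57401,-2.42376) → (1.57,-2.42)
v4: (-2.5,3) → rotate → (-1.15441,-3.73059) → ×s → (-3.33626,-10.78142) → (-3.34,-10.78)

Cross-section at z=2: (19.99,-4.25) (5.21,-0.06) (1.57,-2.42) (-3.34,-10.78)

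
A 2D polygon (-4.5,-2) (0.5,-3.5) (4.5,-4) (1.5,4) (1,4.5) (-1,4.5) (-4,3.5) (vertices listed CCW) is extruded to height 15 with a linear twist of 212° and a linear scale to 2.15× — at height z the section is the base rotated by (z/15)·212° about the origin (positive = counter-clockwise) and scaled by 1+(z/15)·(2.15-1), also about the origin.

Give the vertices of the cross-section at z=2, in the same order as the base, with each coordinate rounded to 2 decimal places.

Cross-section at z=2: (-3.48,-4.49) (2.42,-3.28) (6.76,-1.61) (-0.66,4.88) (-1.44,5.12) (-3.47,4.02) (-5.97,1.37)

t = z/height = 2/15 = 0.133333
s = 1 + (scale-1)·z/height = 1 + (2.15-1)·2/15 = 1.153333
θ = twist·z/height = 212°·2/15 = 28.2667° = 0.493346 rad
cos θ = 0.880753, sin θ = 0.473576 (intermediates below are computed at full precision and shown rounded to 5 d.p.)
v1: (-4.5,-2) → rotate → (-3.01624,-3.89260) → ×s → (-3.47873,-4.48946) → (-3.48,-4.49)
v2: (0.5,-3.5) → rotate → (2.09789,-2.84585) → ×s → (2.41957,-3.28221) → (2.42,-3.28)
v3: (4.5,-4) → rotate → (5.85769,-1.39192) → ×s → (6.75587,-1.60535) → (6.76,-1.61)
v4: (1.5,4) → rotate → (-0.57317,4.23338) → ×s → (-0.66106,4.88249) → (-0.66,4.88)
v5: (1,4.5) → rotate → (-1.25034,4.43696) → ×s → (-1.44206,5.11730) → (-1.44,5.12)
v6: (-1,4.5) → rotate → (-3.01184,3.48981) → ×s → (-3.47366,4.02492) → (-3.47,4.02)
v7: (-4,3.5) → rotate → (-5.18053,1.18833) → ×s → (-5.97488,1.37054) → (-5.97,1.37)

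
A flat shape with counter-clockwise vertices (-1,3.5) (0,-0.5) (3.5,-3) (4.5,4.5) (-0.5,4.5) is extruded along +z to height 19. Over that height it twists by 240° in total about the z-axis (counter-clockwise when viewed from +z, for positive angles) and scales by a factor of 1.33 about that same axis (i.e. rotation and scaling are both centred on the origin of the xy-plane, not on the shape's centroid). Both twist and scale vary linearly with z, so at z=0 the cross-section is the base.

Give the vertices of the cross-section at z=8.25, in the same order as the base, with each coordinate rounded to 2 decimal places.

Cross-section at z=8.25: (-3.60,-2.09) (0.55,0.14) (2.34,4.72) (-6.25,3.72) (-4.85,-1.82)

t = z/height = 8.25/19 = 0.434211
s = 1 + (scale-1)·z/height = 1 + (1.33-1)·8.25/19 = 1.143289
θ = twist·z/height = 240°·8.25/19 = 104.2105° = 1.818817 rad
cos θ = -0.245485, sin θ = 0.969400 (intermediates below are computed at full precision and shown rounded to 5 d.p.)
v1: (-1,3.5) → rotate → (-3.14742,-1.82860) → ×s → (-3.59841,-2.09062) → (-3.60,-2.09)
v2: (0,-0.5) → rotate → (0.48470,0.12274) → ×s → (0.55415,0.14033) → (0.55,0.14)
v3: (3.5,-3) → rotate → (2.04900,4.12936) → ×s → (2.34260,4.72105) → (2.34,4.72)
v4: (4.5,4.5) → rotate → (-5.46699,3.25762) → ×s → (-6.25035,3.72440) → (-6.25,3.72)
v5: (-0.5,4.5) → rotate → (-4.23956,-1.58938) → ×s → (-4.84704,-1.81713) → (-4.85,-1.82)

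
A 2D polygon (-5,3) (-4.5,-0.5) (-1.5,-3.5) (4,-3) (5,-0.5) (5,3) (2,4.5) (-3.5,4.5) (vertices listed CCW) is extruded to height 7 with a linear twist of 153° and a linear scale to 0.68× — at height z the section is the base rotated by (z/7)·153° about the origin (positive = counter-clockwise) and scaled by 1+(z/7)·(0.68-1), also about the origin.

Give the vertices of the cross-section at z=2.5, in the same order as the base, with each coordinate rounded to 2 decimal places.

Cross-section at z=2.5: (-4.73,-2.07) (-1.95,-3.51) (1.76,-2.88) (4.22,1.35) (2.92,3.36) (0.40,5.15) (-2.23,3.75) (-5.04,-0.22)

t = z/height = 2.5/7 = 0.357143
s = 1 + (scale-1)·z/height = 1 + (0.68-1)·2.5/7 = 0.885714
θ = twist·z/height = 153°·2.5/7 = 54.6429° = 0.953698 rad
cos θ = 0.578671, sin θ = 0.815561 (intermediates below are computed at full precision and shown rounded to 5 d.p.)
v1: (-5,3) → rotate → (-5.34004,-2.34179) → ×s → (-4.72975,-2.07416) → (-4.73,-2.07)
v2: (-4.5,-0.5) → rotate → (-2.19624,-3.95936) → ×s → (-1.94524,-3.50686) → (-1.95,-3.51)
v3: (-1.5,-3.5) → rotate → (1.98646,-3.24869) → ×s → (1.75943,-2.87741) → (1.76,-2.88)
v4: (4,-3) → rotate → (4.76137,1.52623) → ×s → (4.21721,1.35180) → (4.22,1.35)
v5: (5,-0.5) → rotate → (3.30114,3.78847) → ×s → (2.92386,3.35550) → (2.92,3.36)
v6: (5,3) → rotate → (0.44667,5.81382) → ×s → (0.39563,5.14938) → (0.40,5.15)
v7: (2,4.5) → rotate → (-2.51268,4.23514) → ×s → (-2.22552,3.75113) → (-2.23,3.75)
v8: (-3.5,4.5) → rotate → (-5.69537,-0.25044) → ×s → (-5.04447,-0.22182) → (-5.04,-0.22)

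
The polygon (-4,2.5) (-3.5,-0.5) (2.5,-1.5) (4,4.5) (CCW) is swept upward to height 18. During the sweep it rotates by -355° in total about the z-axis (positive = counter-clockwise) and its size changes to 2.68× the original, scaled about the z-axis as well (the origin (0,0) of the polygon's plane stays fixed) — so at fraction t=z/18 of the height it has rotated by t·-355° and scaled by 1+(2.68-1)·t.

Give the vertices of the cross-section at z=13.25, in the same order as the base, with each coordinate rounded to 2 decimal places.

t = z/height = 13.25/18 = 0.736111
s = 1 + (scale-1)·z/height = 1 + (2.68-1)·13.25/18 = 2.236667
θ = twist·z/height = -355°·13.25/18 = -261.3194° = -4.560885 rad
cos θ = -0.150925, sin θ = 0.988545 (intermediates below are computed at full precision and shown rounded to 5 d.p.)
v1: (-4,2.5) → rotate → (-1.86766,-4.33149) → ×s → (-4.17734,-9.68811) → (-4.18,-9.69)
v2: (-3.5,-0.5) → rotate → (1.02251,-3.38445) → ×s → (2.28702,-7.56988) → (2.29,-7.57)
v3: (2.5,-1.5) → rotate → (1.10550,2.69775) → ×s → (2.47264,6.03397) → (2.47,6.03)
v4: (4,4.5) → rotate → (-5.05215,3.27502) → ×s → (-11.29999,7.32512) → (-11.30,7.33)

Cross-section at z=13.25: (-4.18,-9.69) (2.29,-7.57) (2.47,6.03) (-11.30,7.33)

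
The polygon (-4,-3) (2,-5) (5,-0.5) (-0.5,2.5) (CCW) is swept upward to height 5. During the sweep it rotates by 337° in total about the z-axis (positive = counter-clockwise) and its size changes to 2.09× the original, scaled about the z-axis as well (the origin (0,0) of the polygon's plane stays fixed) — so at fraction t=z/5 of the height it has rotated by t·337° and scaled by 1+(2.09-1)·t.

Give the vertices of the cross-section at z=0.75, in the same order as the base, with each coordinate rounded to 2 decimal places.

t = z/height = 0.75/5 = 0.15
s = 1 + (scale-1)·z/height = 1 + (2.09-1)·0.75/5 = 1.163500
θ = twist·z/height = 337°·0.75/5 = 50.5500° = 0.882264 rad
cos θ = 0.635405, sin θ = 0.772179 (intermediates below are computed at full precision and shown rounded to 5 d.p.)
v1: (-4,-3) → rotate → (-0.22508,-4.99493) → ×s → (-0.26188,-5.81160) → (-0.26,-5.81)
v2: (2,-5) → rotate → (5.13171,-1.63266) → ×s → (5.97074,-1.89960) → (5.97,-1.90)
v3: (5,-0.5) → rotate → (3.56311,3.54319) → ×s → (4.14568,4.12251) → (4.15,4.12)
v4: (-0.5,2.5) → rotate → (-2.24815,1.20242) → ×s → (-2.61572,1.39902) → (-2.62,1.40)

Cross-section at z=0.75: (-0.26,-5.81) (5.97,-1.90) (4.15,4.12) (-2.62,1.40)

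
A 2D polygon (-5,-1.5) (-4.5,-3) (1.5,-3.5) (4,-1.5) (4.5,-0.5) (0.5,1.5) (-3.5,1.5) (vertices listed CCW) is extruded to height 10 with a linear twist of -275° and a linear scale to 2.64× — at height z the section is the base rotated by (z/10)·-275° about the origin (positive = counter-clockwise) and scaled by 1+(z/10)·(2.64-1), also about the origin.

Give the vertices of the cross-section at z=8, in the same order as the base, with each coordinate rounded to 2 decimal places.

Cross-section at z=8: (11.08,-4.77) (12.43,-1.37) (2.54,8.43) (-4.86,8.60) (-7.23,7.57) (-3.11,-1.91) (3.97,-7.86)

t = z/height = 8/10 = 0.8
s = 1 + (scale-1)·z/height = 1 + (2.64-1)·8/10 = 2.312000
θ = twist·z/height = -275°·8/10 = -220.0000° = -3.839724 rad
cos θ = -0.766044, sin θ = 0.642788 (intermediates below are computed at full precision and shown rounded to 5 d.p.)
v1: (-5,-1.5) → rotate → (4.79440,-2.06487) → ×s → (11.08466,-4.77398) → (11.08,-4.77)
v2: (-4.5,-3) → rotate → (5.37556,-0.59441) → ×s → (12.42830,-1.37428) → (12.43,-1.37)
v3: (1.5,-3.5) → rotate → (1.10069,3.64534) → ×s → (2.54480,8.42802) → (2.54,8.43)
v4: (4,-1.5) → rotate → (-2.10000,3.72022) → ×s → (-4.85519,8.60114) → (-4.86,8.60)
v5: (4.5,-0.5) → rotate → (-3.12581,3.27557) → ×s → (-7.22686,7.57311) → (-7.23,7.57)
v6: (0.5,1.5) → rotate → (-1.34720,-0.82767) → ×s → (-3.11473,-1.91358) → (-3.11,-1.91)
v7: (-3.5,1.5) → rotate → (1.71697,-3.39882) → ×s → (3.96964,-7.85808) → (3.97,-7.86)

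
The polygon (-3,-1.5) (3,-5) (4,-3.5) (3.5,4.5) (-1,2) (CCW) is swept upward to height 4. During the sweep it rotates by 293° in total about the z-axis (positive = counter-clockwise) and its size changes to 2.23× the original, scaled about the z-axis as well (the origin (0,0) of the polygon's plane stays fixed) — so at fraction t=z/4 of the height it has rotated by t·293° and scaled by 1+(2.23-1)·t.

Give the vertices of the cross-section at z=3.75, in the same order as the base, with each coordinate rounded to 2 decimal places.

t = z/height = 3.75/4 = 0.9375
s = 1 + (scale-1)·z/height = 1 + (2.23-1)·3.75/4 = 2.153125
θ = twist·z/height = 293°·3.75/4 = 274.6875° = 4.794201 rad
cos θ = 0.081721, sin θ = -0.996655 (intermediates below are computed at full precision and shown rounded to 5 d.p.)
v1: (-3,-1.5) → rotate → (-1.74015,2.86738) → ×s → (-3.74675,6.17384) → (-3.75,6.17)
v2: (3,-5) → rotate → (-4.73811,-3.39857) → ×s → (-10.20175,-7.31755) → (-10.20,-7.32)
v3: (4,-3.5) → rotate → (-3.16141,-4.27264) → ×s → (-6.80691,-9.19954) → (-6.81,-9.20)
v4: (3.5,4.5) → rotate → (4.77097,-3.12055) → ×s → (10.27250,-6.71893) → (10.27,-6.72)
v5: (-1,2) → rotate → (1.91159,1.16010) → ×s → (4.11589,2.49783) → (4.12,2.50)

Cross-section at z=3.75: (-3.75,6.17) (-10.20,-7.32) (-6.81,-9.20) (10.27,-6.72) (4.12,2.50)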